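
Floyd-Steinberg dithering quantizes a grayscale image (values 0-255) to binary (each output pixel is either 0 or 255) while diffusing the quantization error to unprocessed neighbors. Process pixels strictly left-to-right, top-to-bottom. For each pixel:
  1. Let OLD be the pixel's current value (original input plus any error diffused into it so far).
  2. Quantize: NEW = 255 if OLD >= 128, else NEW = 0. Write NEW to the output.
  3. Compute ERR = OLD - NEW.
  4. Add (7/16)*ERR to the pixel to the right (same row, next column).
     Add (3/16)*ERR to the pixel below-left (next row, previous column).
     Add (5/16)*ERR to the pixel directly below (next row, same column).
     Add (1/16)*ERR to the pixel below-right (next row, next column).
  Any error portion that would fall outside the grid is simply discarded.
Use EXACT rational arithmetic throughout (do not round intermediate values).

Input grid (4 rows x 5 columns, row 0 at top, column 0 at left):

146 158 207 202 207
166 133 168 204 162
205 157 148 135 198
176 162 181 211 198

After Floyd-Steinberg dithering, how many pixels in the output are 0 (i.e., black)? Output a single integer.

(0,0): OLD=146 → NEW=255, ERR=-109
(0,1): OLD=1765/16 → NEW=0, ERR=1765/16
(0,2): OLD=65347/256 → NEW=255, ERR=67/256
(0,3): OLD=827861/4096 → NEW=255, ERR=-216619/4096
(0,4): OLD=12049619/65536 → NEW=255, ERR=-4662061/65536
(1,0): OLD=39071/256 → NEW=255, ERR=-26209/256
(1,1): OLD=237401/2048 → NEW=0, ERR=237401/2048
(1,2): OLD=14141005/65536 → NEW=255, ERR=-2570675/65536
(1,3): OLD=41154057/262144 → NEW=255, ERR=-25692663/262144
(1,4): OLD=392523771/4194304 → NEW=0, ERR=392523771/4194304
(2,0): OLD=6381283/32768 → NEW=255, ERR=-1974557/32768
(2,1): OLD=160545265/1048576 → NEW=255, ERR=-106841615/1048576
(2,2): OLD=1342720019/16777216 → NEW=0, ERR=1342720019/16777216
(2,3): OLD=41468366985/268435456 → NEW=255, ERR=-26982674295/268435456
(2,4): OLD=760823124351/4294967296 → NEW=255, ERR=-334393536129/4294967296
(3,0): OLD=2316336051/16777216 → NEW=255, ERR=-1961854029/16777216
(3,1): OLD=12111711671/134217728 → NEW=0, ERR=12111711671/134217728
(3,2): OLD=946071169165/4294967296 → NEW=255, ERR=-149145491315/4294967296
(3,3): OLD=1329716615621/8589934592 → NEW=255, ERR=-860716705339/8589934592
(3,4): OLD=16980514911353/137438953472 → NEW=0, ERR=16980514911353/137438953472
Output grid:
  Row 0: #.###  (1 black, running=1)
  Row 1: #.##.  (2 black, running=3)
  Row 2: ##.##  (1 black, running=4)
  Row 3: #.##.  (2 black, running=6)

Answer: 6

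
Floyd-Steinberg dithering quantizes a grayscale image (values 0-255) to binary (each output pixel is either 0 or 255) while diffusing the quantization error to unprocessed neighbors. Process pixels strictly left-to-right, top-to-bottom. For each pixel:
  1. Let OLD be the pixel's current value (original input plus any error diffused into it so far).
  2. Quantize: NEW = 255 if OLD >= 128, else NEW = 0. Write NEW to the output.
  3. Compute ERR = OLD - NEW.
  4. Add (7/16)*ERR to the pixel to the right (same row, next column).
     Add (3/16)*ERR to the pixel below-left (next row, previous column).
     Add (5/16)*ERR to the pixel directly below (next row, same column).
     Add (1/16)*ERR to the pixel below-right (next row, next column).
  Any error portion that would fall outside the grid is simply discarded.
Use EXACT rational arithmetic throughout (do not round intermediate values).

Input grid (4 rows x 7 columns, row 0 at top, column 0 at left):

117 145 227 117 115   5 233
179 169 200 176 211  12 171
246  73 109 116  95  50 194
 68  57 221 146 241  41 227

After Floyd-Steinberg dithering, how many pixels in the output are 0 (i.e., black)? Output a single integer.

(0,0): OLD=117 → NEW=0, ERR=117
(0,1): OLD=3139/16 → NEW=255, ERR=-941/16
(0,2): OLD=51525/256 → NEW=255, ERR=-13755/256
(0,3): OLD=382947/4096 → NEW=0, ERR=382947/4096
(0,4): OLD=10217269/65536 → NEW=255, ERR=-6494411/65536
(0,5): OLD=-40217997/1048576 → NEW=0, ERR=-40217997/1048576
(0,6): OLD=3627565349/16777216 → NEW=255, ERR=-650624731/16777216
(1,0): OLD=52361/256 → NEW=255, ERR=-12919/256
(1,1): OLD=257599/2048 → NEW=0, ERR=257599/2048
(1,2): OLD=16521131/65536 → NEW=255, ERR=-190549/65536
(1,3): OLD=47711695/262144 → NEW=255, ERR=-19135025/262144
(1,4): OLD=2462039437/16777216 → NEW=255, ERR=-1816150643/16777216
(1,5): OLD=-8161856099/134217728 → NEW=0, ERR=-8161856099/134217728
(1,6): OLD=278913818259/2147483648 → NEW=255, ERR=-268694511981/2147483648
(2,0): OLD=8316965/32768 → NEW=255, ERR=-38875/32768
(2,1): OLD=113338727/1048576 → NEW=0, ERR=113338727/1048576
(2,2): OLD=2509114101/16777216 → NEW=255, ERR=-1769075979/16777216
(2,3): OLD=3567270285/134217728 → NEW=0, ERR=3567270285/134217728
(2,4): OLD=61026555869/1073741824 → NEW=0, ERR=61026555869/1073741824
(2,5): OLD=880859394399/34359738368 → NEW=0, ERR=880859394399/34359738368
(2,6): OLD=89233647535241/549755813888 → NEW=255, ERR=-50954085006199/549755813888
(3,0): OLD=1474646869/16777216 → NEW=0, ERR=1474646869/16777216
(3,1): OLD=14681657649/134217728 → NEW=0, ERR=14681657649/134217728
(3,2): OLD=265905809251/1073741824 → NEW=255, ERR=-7898355869/1073741824
(3,3): OLD=666380506533/4294967296 → NEW=255, ERR=-428836153947/4294967296
(3,4): OLD=121796374841173/549755813888 → NEW=255, ERR=-18391357700267/549755813888
(3,5): OLD=90376201573455/4398046511104 → NEW=0, ERR=90376201573455/4398046511104
(3,6): OLD=14680924941579025/70368744177664 → NEW=255, ERR=-3263104823725295/70368744177664
Output grid:
  Row 0: .##.#.#  (3 black, running=3)
  Row 1: #.###.#  (2 black, running=5)
  Row 2: #.#...#  (4 black, running=9)
  Row 3: ..###.#  (3 black, running=12)

Answer: 12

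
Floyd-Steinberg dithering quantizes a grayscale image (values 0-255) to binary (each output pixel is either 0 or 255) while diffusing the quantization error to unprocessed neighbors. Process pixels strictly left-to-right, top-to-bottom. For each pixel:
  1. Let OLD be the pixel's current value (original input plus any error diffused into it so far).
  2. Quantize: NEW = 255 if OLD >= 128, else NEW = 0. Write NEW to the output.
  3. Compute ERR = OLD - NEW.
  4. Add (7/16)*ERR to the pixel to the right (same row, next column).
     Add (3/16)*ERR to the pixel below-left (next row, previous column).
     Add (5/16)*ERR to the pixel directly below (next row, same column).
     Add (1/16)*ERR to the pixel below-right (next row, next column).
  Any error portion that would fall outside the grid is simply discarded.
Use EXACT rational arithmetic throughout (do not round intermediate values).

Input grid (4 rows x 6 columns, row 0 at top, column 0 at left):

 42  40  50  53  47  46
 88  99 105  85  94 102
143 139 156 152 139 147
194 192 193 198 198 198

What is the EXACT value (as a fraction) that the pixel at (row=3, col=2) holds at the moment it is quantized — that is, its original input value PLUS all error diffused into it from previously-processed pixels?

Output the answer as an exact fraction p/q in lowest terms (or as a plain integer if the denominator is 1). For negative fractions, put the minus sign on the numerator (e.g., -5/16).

Answer: 73176046115/536870912

Derivation:
(0,0): OLD=42 → NEW=0, ERR=42
(0,1): OLD=467/8 → NEW=0, ERR=467/8
(0,2): OLD=9669/128 → NEW=0, ERR=9669/128
(0,3): OLD=176227/2048 → NEW=0, ERR=176227/2048
(0,4): OLD=2773685/32768 → NEW=0, ERR=2773685/32768
(0,5): OLD=43533043/524288 → NEW=0, ERR=43533043/524288
(1,0): OLD=14345/128 → NEW=0, ERR=14345/128
(1,1): OLD=187455/1024 → NEW=255, ERR=-73665/1024
(1,2): OLD=3831083/32768 → NEW=0, ERR=3831083/32768
(1,3): OLD=24069135/131072 → NEW=255, ERR=-9354225/131072
(1,4): OLD=924218893/8388608 → NEW=0, ERR=924218893/8388608
(1,5): OLD=24352447307/134217728 → NEW=255, ERR=-9873073333/134217728
(2,0): OLD=2695717/16384 → NEW=255, ERR=-1482203/16384
(2,1): OLD=55504359/524288 → NEW=0, ERR=55504359/524288
(2,2): OLD=1853672821/8388608 → NEW=255, ERR=-285422219/8388608
(2,3): OLD=9581600525/67108864 → NEW=255, ERR=-7531159795/67108864
(2,4): OLD=227803554983/2147483648 → NEW=0, ERR=227803554983/2147483648
(2,5): OLD=6092260594945/34359738368 → NEW=255, ERR=-2669472688895/34359738368
(3,0): OLD=1556750549/8388608 → NEW=255, ERR=-582344491/8388608
(3,1): OLD=12259293233/67108864 → NEW=255, ERR=-4853467087/67108864
(3,2): OLD=73176046115/536870912 → NEW=255, ERR=-63726036445/536870912
Target (3,2): original=193, with diffused error = 73176046115/536870912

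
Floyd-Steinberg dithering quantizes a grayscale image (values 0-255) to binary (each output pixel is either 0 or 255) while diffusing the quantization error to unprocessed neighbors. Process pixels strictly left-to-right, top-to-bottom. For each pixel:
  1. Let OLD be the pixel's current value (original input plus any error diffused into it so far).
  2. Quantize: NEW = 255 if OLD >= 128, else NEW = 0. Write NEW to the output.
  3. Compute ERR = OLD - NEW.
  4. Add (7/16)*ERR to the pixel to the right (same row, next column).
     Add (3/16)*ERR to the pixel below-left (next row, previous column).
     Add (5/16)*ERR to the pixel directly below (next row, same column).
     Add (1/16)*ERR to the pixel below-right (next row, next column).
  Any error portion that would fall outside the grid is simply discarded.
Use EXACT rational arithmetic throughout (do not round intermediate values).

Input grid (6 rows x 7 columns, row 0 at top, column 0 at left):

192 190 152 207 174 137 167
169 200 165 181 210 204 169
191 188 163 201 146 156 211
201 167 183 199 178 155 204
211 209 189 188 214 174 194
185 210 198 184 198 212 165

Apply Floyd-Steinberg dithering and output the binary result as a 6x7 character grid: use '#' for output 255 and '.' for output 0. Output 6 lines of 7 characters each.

Answer: ##.##.#
###.###
#.##.##
##.##.#
#######
#.#.#.#

Derivation:
(0,0): OLD=192 → NEW=255, ERR=-63
(0,1): OLD=2599/16 → NEW=255, ERR=-1481/16
(0,2): OLD=28545/256 → NEW=0, ERR=28545/256
(0,3): OLD=1047687/4096 → NEW=255, ERR=3207/4096
(0,4): OLD=11425713/65536 → NEW=255, ERR=-5285967/65536
(0,5): OLD=106653143/1048576 → NEW=0, ERR=106653143/1048576
(0,6): OLD=3548367073/16777216 → NEW=255, ERR=-729823007/16777216
(1,0): OLD=33781/256 → NEW=255, ERR=-31499/256
(1,1): OLD=274867/2048 → NEW=255, ERR=-247373/2048
(1,2): OLD=9264303/65536 → NEW=255, ERR=-7447377/65536
(1,3): OLD=32341699/262144 → NEW=0, ERR=32341699/262144
(1,4): OLD=4326685993/16777216 → NEW=255, ERR=48495913/16777216
(1,5): OLD=30044939641/134217728 → NEW=255, ERR=-4180580999/134217728
(1,6): OLD=318119351543/2147483648 → NEW=255, ERR=-229488978697/2147483648
(2,0): OLD=4256609/32768 → NEW=255, ERR=-4099231/32768
(2,1): OLD=69757499/1048576 → NEW=0, ERR=69757499/1048576
(2,2): OLD=2888643953/16777216 → NEW=255, ERR=-1389546127/16777216
(2,3): OLD=26408503337/134217728 → NEW=255, ERR=-7817017303/134217728
(2,4): OLD=132385267449/1073741824 → NEW=0, ERR=132385267449/1073741824
(2,5): OLD=6196806990547/34359738368 → NEW=255, ERR=-2564926293293/34359738368
(2,6): OLD=78614645645813/549755813888 → NEW=255, ERR=-61573086895627/549755813888
(3,0): OLD=2925615953/16777216 → NEW=255, ERR=-1352574127/16777216
(3,1): OLD=17336928765/134217728 → NEW=255, ERR=-16888591875/134217728
(3,2): OLD=102332713671/1073741824 → NEW=0, ERR=102332713671/1073741824
(3,3): OLD=1032666780353/4294967296 → NEW=255, ERR=-62549880127/4294967296
(3,4): OLD=105839449067345/549755813888 → NEW=255, ERR=-34348283474095/549755813888
(3,5): OLD=400412163453571/4398046511104 → NEW=0, ERR=400412163453571/4398046511104
(3,6): OLD=14366874915051869/70368744177664 → NEW=255, ERR=-3577154850252451/70368744177664
(4,0): OLD=348350309023/2147483648 → NEW=255, ERR=-199258021217/2147483648
(4,1): OLD=4876158614163/34359738368 → NEW=255, ERR=-3885574669677/34359738368
(4,2): OLD=87253383681405/549755813888 → NEW=255, ERR=-52934348860035/549755813888
(4,3): OLD=596221310925423/4398046511104 → NEW=255, ERR=-525280549406097/4398046511104
(4,4): OLD=5572600741162141/35184372088832 → NEW=255, ERR=-3399414141490019/35184372088832
(4,5): OLD=165219714050600477/1125899906842624 → NEW=255, ERR=-121884762194268643/1125899906842624
(4,6): OLD=2457933101303542491/18014398509481984 → NEW=255, ERR=-2135738518614363429/18014398509481984
(5,0): OLD=74107459862889/549755813888 → NEW=255, ERR=-66080272678551/549755813888
(5,1): OLD=431979276164003/4398046511104 → NEW=0, ERR=431979276164003/4398046511104
(5,2): OLD=6383148559993573/35184372088832 → NEW=255, ERR=-2588866322658587/35184372088832
(5,3): OLD=25431732221577561/281474976710656 → NEW=0, ERR=25431732221577561/281474976710656
(5,4): OLD=3234907037212434739/18014398509481984 → NEW=255, ERR=-1358764582705471181/18014398509481984
(5,5): OLD=16847495546698560003/144115188075855872 → NEW=0, ERR=16847495546698560003/144115188075855872
(5,6): OLD=397365775041708498637/2305843009213693952 → NEW=255, ERR=-190624192307783459123/2305843009213693952
Row 0: ##.##.#
Row 1: ###.###
Row 2: #.##.##
Row 3: ##.##.#
Row 4: #######
Row 5: #.#.#.#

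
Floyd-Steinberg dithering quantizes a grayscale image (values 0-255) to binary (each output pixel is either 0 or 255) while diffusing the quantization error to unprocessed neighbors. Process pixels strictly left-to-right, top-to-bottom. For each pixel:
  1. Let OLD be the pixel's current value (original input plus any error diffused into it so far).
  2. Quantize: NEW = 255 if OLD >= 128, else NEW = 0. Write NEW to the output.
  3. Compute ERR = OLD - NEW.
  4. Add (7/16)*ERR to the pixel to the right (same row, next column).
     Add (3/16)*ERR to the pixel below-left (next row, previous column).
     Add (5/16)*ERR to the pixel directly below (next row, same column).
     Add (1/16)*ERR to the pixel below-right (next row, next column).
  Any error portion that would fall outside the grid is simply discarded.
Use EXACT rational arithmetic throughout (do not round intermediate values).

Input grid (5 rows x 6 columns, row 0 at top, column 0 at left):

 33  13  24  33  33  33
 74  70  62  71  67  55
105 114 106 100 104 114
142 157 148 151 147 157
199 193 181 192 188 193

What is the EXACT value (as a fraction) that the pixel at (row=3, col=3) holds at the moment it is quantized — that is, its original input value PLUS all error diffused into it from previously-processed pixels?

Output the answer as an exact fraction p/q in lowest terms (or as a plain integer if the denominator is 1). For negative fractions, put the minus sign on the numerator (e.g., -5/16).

Answer: 7641992070869/68719476736

Derivation:
(0,0): OLD=33 → NEW=0, ERR=33
(0,1): OLD=439/16 → NEW=0, ERR=439/16
(0,2): OLD=9217/256 → NEW=0, ERR=9217/256
(0,3): OLD=199687/4096 → NEW=0, ERR=199687/4096
(0,4): OLD=3560497/65536 → NEW=0, ERR=3560497/65536
(0,5): OLD=59526487/1048576 → NEW=0, ERR=59526487/1048576
(1,0): OLD=22901/256 → NEW=0, ERR=22901/256
(1,1): OLD=259123/2048 → NEW=0, ERR=259123/2048
(1,2): OLD=9139759/65536 → NEW=255, ERR=-7571921/65536
(1,3): OLD=12615363/262144 → NEW=0, ERR=12615363/262144
(1,4): OLD=1991842729/16777216 → NEW=0, ERR=1991842729/16777216
(1,5): OLD=34380455375/268435456 → NEW=255, ERR=-34070585905/268435456
(2,0): OLD=5134049/32768 → NEW=255, ERR=-3221791/32768
(2,1): OLD=99039163/1048576 → NEW=0, ERR=99039163/1048576
(2,2): OLD=2149960689/16777216 → NEW=255, ERR=-2128229391/16777216
(2,3): OLD=10009986217/134217728 → NEW=0, ERR=10009986217/134217728
(2,4): OLD=656870198139/4294967296 → NEW=255, ERR=-438346462341/4294967296
(2,5): OLD=2549859977741/68719476736 → NEW=0, ERR=2549859977741/68719476736
(3,0): OLD=2163995601/16777216 → NEW=255, ERR=-2114194479/16777216
(3,1): OLD=13616946557/134217728 → NEW=0, ERR=13616946557/134217728
(3,2): OLD=185362000839/1073741824 → NEW=255, ERR=-88442164281/1073741824
(3,3): OLD=7641992070869/68719476736 → NEW=0, ERR=7641992070869/68719476736
Target (3,3): original=151, with diffused error = 7641992070869/68719476736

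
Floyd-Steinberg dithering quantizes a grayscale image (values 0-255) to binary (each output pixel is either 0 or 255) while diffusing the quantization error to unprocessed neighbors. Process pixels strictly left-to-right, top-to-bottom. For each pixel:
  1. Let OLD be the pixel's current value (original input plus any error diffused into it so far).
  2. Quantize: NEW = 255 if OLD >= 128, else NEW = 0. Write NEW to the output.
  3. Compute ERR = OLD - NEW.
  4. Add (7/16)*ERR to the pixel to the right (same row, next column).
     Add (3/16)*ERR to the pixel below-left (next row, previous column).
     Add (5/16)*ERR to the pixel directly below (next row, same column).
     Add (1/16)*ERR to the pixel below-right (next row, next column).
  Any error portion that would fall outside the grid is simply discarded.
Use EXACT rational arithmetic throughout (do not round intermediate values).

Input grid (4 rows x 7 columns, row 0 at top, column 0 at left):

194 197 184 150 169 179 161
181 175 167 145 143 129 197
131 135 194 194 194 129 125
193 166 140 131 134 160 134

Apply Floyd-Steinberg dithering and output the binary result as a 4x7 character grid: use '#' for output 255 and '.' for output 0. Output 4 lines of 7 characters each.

Answer: ###.##.
#.##.##
.#.##..
##.#.##

Derivation:
(0,0): OLD=194 → NEW=255, ERR=-61
(0,1): OLD=2725/16 → NEW=255, ERR=-1355/16
(0,2): OLD=37619/256 → NEW=255, ERR=-27661/256
(0,3): OLD=420773/4096 → NEW=0, ERR=420773/4096
(0,4): OLD=14020995/65536 → NEW=255, ERR=-2690685/65536
(0,5): OLD=168860309/1048576 → NEW=255, ERR=-98526571/1048576
(0,6): OLD=2011445779/16777216 → NEW=0, ERR=2011445779/16777216
(1,0): OLD=37391/256 → NEW=255, ERR=-27889/256
(1,1): OLD=157289/2048 → NEW=0, ERR=157289/2048
(1,2): OLD=11849117/65536 → NEW=255, ERR=-4862563/65536
(1,3): OLD=34128537/262144 → NEW=255, ERR=-32718183/262144
(1,4): OLD=1079916139/16777216 → NEW=0, ERR=1079916139/16777216
(1,5): OLD=19825491547/134217728 → NEW=255, ERR=-14400029093/134217728
(1,6): OLD=390100505077/2147483648 → NEW=255, ERR=-157507825163/2147483648
(2,0): OLD=3648915/32768 → NEW=0, ERR=3648915/32768
(2,1): OLD=196081537/1048576 → NEW=255, ERR=-71305343/1048576
(2,2): OLD=2054551235/16777216 → NEW=0, ERR=2054551235/16777216
(2,3): OLD=28991725419/134217728 → NEW=255, ERR=-5233795221/134217728
(2,4): OLD=181610054875/1073741824 → NEW=255, ERR=-92194110245/1073741824
(2,5): OLD=1655392168905/34359738368 → NEW=0, ERR=1655392168905/34359738368
(2,6): OLD=64020188457487/549755813888 → NEW=0, ERR=64020188457487/549755813888
(3,0): OLD=3607913059/16777216 → NEW=255, ERR=-670277021/16777216
(3,1): OLD=21097908647/134217728 → NEW=255, ERR=-13127611993/134217728
(3,2): OLD=133054003301/1073741824 → NEW=0, ERR=133054003301/1073741824
(3,3): OLD=706874506419/4294967296 → NEW=255, ERR=-388342154061/4294967296
(3,4): OLD=40795385724515/549755813888 → NEW=0, ERR=40795385724515/549755813888
(3,5): OLD=985115569032153/4398046511104 → NEW=255, ERR=-136386291299367/4398046511104
(3,6): OLD=11247405416630727/70368744177664 → NEW=255, ERR=-6696624348673593/70368744177664
Row 0: ###.##.
Row 1: #.##.##
Row 2: .#.##..
Row 3: ##.#.##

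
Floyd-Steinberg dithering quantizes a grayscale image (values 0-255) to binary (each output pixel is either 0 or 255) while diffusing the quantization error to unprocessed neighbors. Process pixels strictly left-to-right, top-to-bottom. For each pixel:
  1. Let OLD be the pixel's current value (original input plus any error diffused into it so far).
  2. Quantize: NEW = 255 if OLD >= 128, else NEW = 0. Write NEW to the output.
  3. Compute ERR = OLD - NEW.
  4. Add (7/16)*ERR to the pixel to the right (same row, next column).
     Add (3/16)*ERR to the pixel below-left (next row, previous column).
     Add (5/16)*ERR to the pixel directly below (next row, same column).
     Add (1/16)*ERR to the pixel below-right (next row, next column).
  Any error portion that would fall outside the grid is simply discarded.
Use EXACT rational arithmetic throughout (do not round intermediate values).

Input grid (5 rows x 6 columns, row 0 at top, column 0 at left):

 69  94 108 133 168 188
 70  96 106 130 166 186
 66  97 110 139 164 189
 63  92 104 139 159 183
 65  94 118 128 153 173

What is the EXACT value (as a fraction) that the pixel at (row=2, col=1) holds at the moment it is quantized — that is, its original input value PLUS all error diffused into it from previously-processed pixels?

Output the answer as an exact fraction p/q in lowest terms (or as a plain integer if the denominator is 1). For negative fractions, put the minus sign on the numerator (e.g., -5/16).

(0,0): OLD=69 → NEW=0, ERR=69
(0,1): OLD=1987/16 → NEW=0, ERR=1987/16
(0,2): OLD=41557/256 → NEW=255, ERR=-23723/256
(0,3): OLD=378707/4096 → NEW=0, ERR=378707/4096
(0,4): OLD=13660997/65536 → NEW=255, ERR=-3050683/65536
(0,5): OLD=175777507/1048576 → NEW=255, ERR=-91609373/1048576
(1,0): OLD=29401/256 → NEW=0, ERR=29401/256
(1,1): OLD=352239/2048 → NEW=255, ERR=-170001/2048
(1,2): OLD=4313755/65536 → NEW=0, ERR=4313755/65536
(1,3): OLD=45395647/262144 → NEW=255, ERR=-21451073/262144
(1,4): OLD=1762454045/16777216 → NEW=0, ERR=1762454045/16777216
(1,5): OLD=54156448443/268435456 → NEW=255, ERR=-14294592837/268435456
(2,0): OLD=2828725/32768 → NEW=0, ERR=2828725/32768
(2,1): OLD=134581783/1048576 → NEW=255, ERR=-132805097/1048576
Target (2,1): original=97, with diffused error = 134581783/1048576

Answer: 134581783/1048576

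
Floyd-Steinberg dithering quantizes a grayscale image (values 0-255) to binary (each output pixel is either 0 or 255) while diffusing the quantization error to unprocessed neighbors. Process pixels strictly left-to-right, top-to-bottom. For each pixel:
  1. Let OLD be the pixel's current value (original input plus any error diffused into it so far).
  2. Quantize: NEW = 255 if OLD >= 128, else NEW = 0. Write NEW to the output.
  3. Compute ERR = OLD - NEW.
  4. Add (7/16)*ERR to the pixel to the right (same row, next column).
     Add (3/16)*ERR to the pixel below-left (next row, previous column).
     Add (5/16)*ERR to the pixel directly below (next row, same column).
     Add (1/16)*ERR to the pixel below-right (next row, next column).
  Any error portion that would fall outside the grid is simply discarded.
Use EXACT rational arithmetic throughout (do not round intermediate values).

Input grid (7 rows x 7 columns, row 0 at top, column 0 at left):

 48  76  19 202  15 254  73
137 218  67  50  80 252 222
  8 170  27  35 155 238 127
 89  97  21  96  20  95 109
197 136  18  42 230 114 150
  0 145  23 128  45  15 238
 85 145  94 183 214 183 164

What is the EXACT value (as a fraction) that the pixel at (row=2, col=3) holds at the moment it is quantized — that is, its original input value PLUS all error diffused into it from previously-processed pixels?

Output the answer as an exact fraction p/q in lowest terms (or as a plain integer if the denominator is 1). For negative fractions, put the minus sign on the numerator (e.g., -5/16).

Answer: 797350543/8388608

Derivation:
(0,0): OLD=48 → NEW=0, ERR=48
(0,1): OLD=97 → NEW=0, ERR=97
(0,2): OLD=983/16 → NEW=0, ERR=983/16
(0,3): OLD=58593/256 → NEW=255, ERR=-6687/256
(0,4): OLD=14631/4096 → NEW=0, ERR=14631/4096
(0,5): OLD=16748561/65536 → NEW=255, ERR=36881/65536
(0,6): OLD=76804215/1048576 → NEW=0, ERR=76804215/1048576
(1,0): OLD=2723/16 → NEW=255, ERR=-1357/16
(1,1): OLD=28893/128 → NEW=255, ERR=-3747/128
(1,2): OLD=305385/4096 → NEW=0, ERR=305385/4096
(1,3): OLD=1293769/16384 → NEW=0, ERR=1293769/16384
(1,4): OLD=119680863/1048576 → NEW=0, ERR=119680863/1048576
(1,5): OLD=2651366567/8388608 → NEW=255, ERR=512271527/8388608
(1,6): OLD=36459125673/134217728 → NEW=255, ERR=2233605033/134217728
(2,0): OLD=-49137/2048 → NEW=0, ERR=-49137/2048
(2,1): OLD=10422445/65536 → NEW=255, ERR=-6289235/65536
(2,2): OLD=22324471/1048576 → NEW=0, ERR=22324471/1048576
(2,3): OLD=797350543/8388608 → NEW=0, ERR=797350543/8388608
Target (2,3): original=35, with diffused error = 797350543/8388608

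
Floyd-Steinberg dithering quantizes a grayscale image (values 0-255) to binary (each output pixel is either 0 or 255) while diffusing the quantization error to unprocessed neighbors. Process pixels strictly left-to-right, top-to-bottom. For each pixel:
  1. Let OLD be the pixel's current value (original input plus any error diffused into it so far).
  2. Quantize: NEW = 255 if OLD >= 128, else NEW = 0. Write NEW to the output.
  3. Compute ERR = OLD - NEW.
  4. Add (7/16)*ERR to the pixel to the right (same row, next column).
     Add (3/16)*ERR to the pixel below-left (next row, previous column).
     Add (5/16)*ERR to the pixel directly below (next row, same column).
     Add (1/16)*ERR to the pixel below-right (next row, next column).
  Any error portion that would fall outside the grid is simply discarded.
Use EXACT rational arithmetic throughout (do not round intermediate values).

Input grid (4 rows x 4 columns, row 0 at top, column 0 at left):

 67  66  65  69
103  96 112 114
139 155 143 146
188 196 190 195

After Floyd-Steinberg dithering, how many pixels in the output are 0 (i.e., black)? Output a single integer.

Answer: 7

Derivation:
(0,0): OLD=67 → NEW=0, ERR=67
(0,1): OLD=1525/16 → NEW=0, ERR=1525/16
(0,2): OLD=27315/256 → NEW=0, ERR=27315/256
(0,3): OLD=473829/4096 → NEW=0, ERR=473829/4096
(1,0): OLD=36303/256 → NEW=255, ERR=-28977/256
(1,1): OLD=205737/2048 → NEW=0, ERR=205737/2048
(1,2): OLD=14217437/65536 → NEW=255, ERR=-2494243/65536
(1,3): OLD=146976923/1048576 → NEW=255, ERR=-120409957/1048576
(2,0): OLD=4012883/32768 → NEW=0, ERR=4012883/32768
(2,1): OLD=236726721/1048576 → NEW=255, ERR=-30660159/1048576
(2,2): OLD=216136101/2097152 → NEW=0, ERR=216136101/2097152
(2,3): OLD=5127984433/33554432 → NEW=255, ERR=-3428395727/33554432
(3,0): OLD=3704197411/16777216 → NEW=255, ERR=-573992669/16777216
(3,1): OLD=53384450493/268435456 → NEW=255, ERR=-15066590787/268435456
(3,2): OLD=758774257219/4294967296 → NEW=255, ERR=-336442403261/4294967296
(3,3): OLD=9293674610261/68719476736 → NEW=255, ERR=-8229791957419/68719476736
Output grid:
  Row 0: ....  (4 black, running=4)
  Row 1: #.##  (1 black, running=5)
  Row 2: .#.#  (2 black, running=7)
  Row 3: ####  (0 black, running=7)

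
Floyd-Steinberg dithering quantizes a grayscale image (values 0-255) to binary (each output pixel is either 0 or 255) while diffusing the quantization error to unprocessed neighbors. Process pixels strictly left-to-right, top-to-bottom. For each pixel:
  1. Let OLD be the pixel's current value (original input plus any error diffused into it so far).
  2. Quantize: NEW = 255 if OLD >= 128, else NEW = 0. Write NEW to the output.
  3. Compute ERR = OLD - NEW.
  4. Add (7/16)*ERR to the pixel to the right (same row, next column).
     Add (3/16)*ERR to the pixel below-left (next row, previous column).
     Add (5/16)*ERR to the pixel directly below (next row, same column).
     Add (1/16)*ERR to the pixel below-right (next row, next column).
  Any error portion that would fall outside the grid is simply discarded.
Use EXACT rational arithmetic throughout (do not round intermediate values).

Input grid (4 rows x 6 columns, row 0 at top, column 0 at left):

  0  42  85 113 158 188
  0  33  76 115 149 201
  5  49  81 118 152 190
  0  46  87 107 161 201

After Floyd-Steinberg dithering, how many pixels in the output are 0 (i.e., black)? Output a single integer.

(0,0): OLD=0 → NEW=0, ERR=0
(0,1): OLD=42 → NEW=0, ERR=42
(0,2): OLD=827/8 → NEW=0, ERR=827/8
(0,3): OLD=20253/128 → NEW=255, ERR=-12387/128
(0,4): OLD=236875/2048 → NEW=0, ERR=236875/2048
(0,5): OLD=7818509/32768 → NEW=255, ERR=-537331/32768
(1,0): OLD=63/8 → NEW=0, ERR=63/8
(1,1): OLD=4413/64 → NEW=0, ERR=4413/64
(1,2): OLD=251805/2048 → NEW=0, ERR=251805/2048
(1,3): OLD=1365583/8192 → NEW=255, ERR=-723377/8192
(1,4): OLD=72031291/524288 → NEW=255, ERR=-61662149/524288
(1,5): OLD=1272128685/8388608 → NEW=255, ERR=-866966355/8388608
(2,0): OLD=20879/1024 → NEW=0, ERR=20879/1024
(2,1): OLD=3375561/32768 → NEW=0, ERR=3375561/32768
(2,2): OLD=79819587/524288 → NEW=255, ERR=-53873853/524288
(2,3): OLD=130366883/4194304 → NEW=0, ERR=130366883/4194304
(2,4): OLD=13951621985/134217728 → NEW=0, ERR=13951621985/134217728
(2,5): OLD=420540428471/2147483648 → NEW=255, ERR=-127067901769/2147483648
(3,0): OLD=13467323/524288 → NEW=0, ERR=13467323/524288
(3,1): OLD=299630299/4194304 → NEW=0, ERR=299630299/4194304
(3,2): OLD=3302050799/33554432 → NEW=0, ERR=3302050799/33554432
(3,3): OLD=371160033575/2147483648 → NEW=255, ERR=-176448296665/2147483648
(3,4): OLD=2549226849091/17179869184 → NEW=255, ERR=-1831639792829/17179869184
(3,5): OLD=39132072289261/274877906944 → NEW=255, ERR=-30961793981459/274877906944
Output grid:
  Row 0: ...#.#  (4 black, running=4)
  Row 1: ...###  (3 black, running=7)
  Row 2: ..#..#  (4 black, running=11)
  Row 3: ...###  (3 black, running=14)

Answer: 14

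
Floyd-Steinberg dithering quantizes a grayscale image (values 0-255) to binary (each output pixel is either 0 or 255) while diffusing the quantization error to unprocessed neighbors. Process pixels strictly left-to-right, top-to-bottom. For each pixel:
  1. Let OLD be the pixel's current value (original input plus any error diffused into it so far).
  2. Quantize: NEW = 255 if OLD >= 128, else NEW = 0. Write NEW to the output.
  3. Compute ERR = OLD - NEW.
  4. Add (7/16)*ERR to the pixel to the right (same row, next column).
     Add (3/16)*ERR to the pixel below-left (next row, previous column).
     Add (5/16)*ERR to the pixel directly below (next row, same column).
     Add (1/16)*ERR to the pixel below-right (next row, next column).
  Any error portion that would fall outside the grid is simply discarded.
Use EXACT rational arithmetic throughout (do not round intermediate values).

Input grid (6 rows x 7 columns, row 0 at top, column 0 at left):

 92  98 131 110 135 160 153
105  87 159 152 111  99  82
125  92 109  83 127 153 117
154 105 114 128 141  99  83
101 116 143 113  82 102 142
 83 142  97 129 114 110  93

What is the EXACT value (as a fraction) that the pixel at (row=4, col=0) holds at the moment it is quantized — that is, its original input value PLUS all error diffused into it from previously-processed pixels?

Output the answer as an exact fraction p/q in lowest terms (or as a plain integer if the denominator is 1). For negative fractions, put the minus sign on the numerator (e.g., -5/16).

Answer: 43313179141/536870912

Derivation:
(0,0): OLD=92 → NEW=0, ERR=92
(0,1): OLD=553/4 → NEW=255, ERR=-467/4
(0,2): OLD=5115/64 → NEW=0, ERR=5115/64
(0,3): OLD=148445/1024 → NEW=255, ERR=-112675/1024
(0,4): OLD=1423115/16384 → NEW=0, ERR=1423115/16384
(0,5): OLD=51904845/262144 → NEW=255, ERR=-14941875/262144
(0,6): OLD=537135387/4194304 → NEW=255, ERR=-532412133/4194304
(1,0): OLD=7159/64 → NEW=0, ERR=7159/64
(1,1): OLD=61537/512 → NEW=0, ERR=61537/512
(1,2): OLD=3418197/16384 → NEW=255, ERR=-759723/16384
(1,3): OLD=7773153/65536 → NEW=0, ERR=7773153/65536
(1,4): OLD=723394803/4194304 → NEW=255, ERR=-346152717/4194304
(1,5): OLD=896219779/33554432 → NEW=0, ERR=896219779/33554432
(1,6): OLD=27087907917/536870912 → NEW=0, ERR=27087907917/536870912
(2,0): OLD=1494971/8192 → NEW=255, ERR=-593989/8192
(2,1): OLD=25200857/262144 → NEW=0, ERR=25200857/262144
(2,2): OLD=697592075/4194304 → NEW=255, ERR=-371955445/4194304
(2,3): OLD=2110404659/33554432 → NEW=0, ERR=2110404659/33554432
(2,4): OLD=37888921715/268435456 → NEW=255, ERR=-30562119565/268435456
(2,5): OLD=995044076961/8589934592 → NEW=0, ERR=995044076961/8589934592
(2,6): OLD=25442130991735/137438953472 → NEW=255, ERR=-9604802143625/137438953472
(3,0): OLD=626487147/4194304 → NEW=255, ERR=-443060373/4194304
(3,1): OLD=2270543983/33554432 → NEW=0, ERR=2270543983/33554432
(3,2): OLD=35887898861/268435456 → NEW=255, ERR=-32563142419/268435456
(3,3): OLD=72684624035/1073741824 → NEW=0, ERR=72684624035/1073741824
(3,4): OLD=22084688078699/137438953472 → NEW=255, ERR=-12962245056661/137438953472
(3,5): OLD=81054450705873/1099511627776 → NEW=0, ERR=81054450705873/1099511627776
(3,6): OLD=1770706152733647/17592186044416 → NEW=0, ERR=1770706152733647/17592186044416
(4,0): OLD=43313179141/536870912 → NEW=0, ERR=43313179141/536870912
Target (4,0): original=101, with diffused error = 43313179141/536870912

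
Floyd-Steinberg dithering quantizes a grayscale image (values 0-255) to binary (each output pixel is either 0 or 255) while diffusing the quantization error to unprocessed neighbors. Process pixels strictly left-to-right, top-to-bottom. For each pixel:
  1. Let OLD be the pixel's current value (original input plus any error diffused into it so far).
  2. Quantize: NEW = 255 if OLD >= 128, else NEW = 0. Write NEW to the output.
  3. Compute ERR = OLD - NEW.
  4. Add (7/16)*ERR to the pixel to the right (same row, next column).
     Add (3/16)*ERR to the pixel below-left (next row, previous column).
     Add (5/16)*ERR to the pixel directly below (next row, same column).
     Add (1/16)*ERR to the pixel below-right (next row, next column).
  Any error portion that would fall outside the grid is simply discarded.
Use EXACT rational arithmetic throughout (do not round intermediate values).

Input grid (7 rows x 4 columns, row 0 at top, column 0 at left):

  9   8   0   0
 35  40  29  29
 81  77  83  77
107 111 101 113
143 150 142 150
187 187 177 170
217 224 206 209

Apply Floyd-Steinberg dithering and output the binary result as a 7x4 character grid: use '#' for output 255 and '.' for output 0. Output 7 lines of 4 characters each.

Answer: ....
....
.#.#
.#..
#.##
##.#
####

Derivation:
(0,0): OLD=9 → NEW=0, ERR=9
(0,1): OLD=191/16 → NEW=0, ERR=191/16
(0,2): OLD=1337/256 → NEW=0, ERR=1337/256
(0,3): OLD=9359/4096 → NEW=0, ERR=9359/4096
(1,0): OLD=10253/256 → NEW=0, ERR=10253/256
(1,1): OLD=128603/2048 → NEW=0, ERR=128603/2048
(1,2): OLD=3884919/65536 → NEW=0, ERR=3884919/65536
(1,3): OLD=58694129/1048576 → NEW=0, ERR=58694129/1048576
(2,0): OLD=3450137/32768 → NEW=0, ERR=3450137/32768
(2,1): OLD=163898275/1048576 → NEW=255, ERR=-103488605/1048576
(2,2): OLD=152601167/2097152 → NEW=0, ERR=152601167/2097152
(2,3): OLD=4363158131/33554432 → NEW=255, ERR=-4193222029/33554432
(3,0): OLD=2036718217/16777216 → NEW=0, ERR=2036718217/16777216
(3,1): OLD=41203172887/268435456 → NEW=255, ERR=-27247868393/268435456
(3,2): OLD=213590953449/4294967296 → NEW=0, ERR=213590953449/4294967296
(3,3): OLD=6889302636767/68719476736 → NEW=0, ERR=6889302636767/68719476736
(4,0): OLD=695374175509/4294967296 → NEW=255, ERR=-399842484971/4294967296
(4,1): OLD=3245683684031/34359738368 → NEW=0, ERR=3245683684031/34359738368
(4,2): OLD=232349952598239/1099511627776 → NEW=255, ERR=-48025512484641/1099511627776
(4,3): OLD=2908472814294217/17592186044416 → NEW=255, ERR=-1577534627031863/17592186044416
(5,0): OLD=96547688850309/549755813888 → NEW=255, ERR=-43640043691131/549755813888
(5,1): OLD=2951651354468419/17592186044416 → NEW=255, ERR=-1534356086857661/17592186044416
(5,2): OLD=1005241357379359/8796093022208 → NEW=0, ERR=1005241357379359/8796093022208
(5,3): OLD=53268043709208975/281474976710656 → NEW=255, ERR=-18508075352008305/281474976710656
(6,0): OLD=49494594695058409/281474976710656 → NEW=255, ERR=-22281524366158871/281474976710656
(6,1): OLD=804246626957825519/4503599627370496 → NEW=255, ERR=-344171278021650961/4503599627370496
(6,2): OLD=13726900525420797273/72057594037927936 → NEW=255, ERR=-4647785954250826407/72057594037927936
(6,3): OLD=192970693532156311663/1152921504606846976 → NEW=255, ERR=-101024290142589667217/1152921504606846976
Row 0: ....
Row 1: ....
Row 2: .#.#
Row 3: .#..
Row 4: #.##
Row 5: ##.#
Row 6: ####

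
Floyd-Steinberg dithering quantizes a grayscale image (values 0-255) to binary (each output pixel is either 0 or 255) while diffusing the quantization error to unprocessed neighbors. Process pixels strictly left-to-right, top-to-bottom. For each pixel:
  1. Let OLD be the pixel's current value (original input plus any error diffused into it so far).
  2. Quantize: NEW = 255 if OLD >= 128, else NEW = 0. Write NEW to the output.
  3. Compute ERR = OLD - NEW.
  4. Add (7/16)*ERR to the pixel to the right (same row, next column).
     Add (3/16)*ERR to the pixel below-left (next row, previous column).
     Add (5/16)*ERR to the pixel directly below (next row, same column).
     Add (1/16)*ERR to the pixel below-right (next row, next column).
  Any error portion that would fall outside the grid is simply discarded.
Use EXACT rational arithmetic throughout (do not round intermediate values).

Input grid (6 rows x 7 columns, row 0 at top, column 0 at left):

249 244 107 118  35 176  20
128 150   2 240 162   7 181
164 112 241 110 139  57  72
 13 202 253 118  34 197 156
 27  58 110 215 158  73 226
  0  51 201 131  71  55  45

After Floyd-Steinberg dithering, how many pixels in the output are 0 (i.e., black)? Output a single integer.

Answer: 22

Derivation:
(0,0): OLD=249 → NEW=255, ERR=-6
(0,1): OLD=1931/8 → NEW=255, ERR=-109/8
(0,2): OLD=12933/128 → NEW=0, ERR=12933/128
(0,3): OLD=332195/2048 → NEW=255, ERR=-190045/2048
(0,4): OLD=-183435/32768 → NEW=0, ERR=-183435/32768
(0,5): OLD=90990643/524288 → NEW=255, ERR=-42702797/524288
(0,6): OLD=-131147419/8388608 → NEW=0, ERR=-131147419/8388608
(1,0): OLD=15817/128 → NEW=0, ERR=15817/128
(1,1): OLD=223615/1024 → NEW=255, ERR=-37505/1024
(1,2): OLD=-22933/32768 → NEW=0, ERR=-22933/32768
(1,3): OLD=28306383/131072 → NEW=255, ERR=-5116977/131072
(1,4): OLD=1024244429/8388608 → NEW=0, ERR=1024244429/8388608
(1,5): OLD=2126304861/67108864 → NEW=0, ERR=2126304861/67108864
(1,6): OLD=198519549395/1073741824 → NEW=255, ERR=-75284615725/1073741824
(2,0): OLD=3207141/16384 → NEW=255, ERR=-970779/16384
(2,1): OLD=43108903/524288 → NEW=0, ERR=43108903/524288
(2,2): OLD=2240975925/8388608 → NEW=255, ERR=101880885/8388608
(2,3): OLD=8453273037/67108864 → NEW=0, ERR=8453273037/67108864
(2,4): OLD=126575912157/536870912 → NEW=255, ERR=-10326170403/536870912
(2,5): OLD=910039986463/17179869184 → NEW=0, ERR=910039986463/17179869184
(2,6): OLD=20683053991625/274877906944 → NEW=0, ERR=20683053991625/274877906944
(3,0): OLD=83053973/8388608 → NEW=0, ERR=83053973/8388608
(3,1): OLD=15475337457/67108864 → NEW=255, ERR=-1637422863/67108864
(3,2): OLD=147573857763/536870912 → NEW=255, ERR=10671775203/536870912
(3,3): OLD=350496873797/2147483648 → NEW=255, ERR=-197111456443/2147483648
(3,4): OLD=1549577867669/274877906944 → NEW=0, ERR=1549577867669/274877906944
(3,5): OLD=503413784703375/2199023255552 → NEW=255, ERR=-57337145462385/2199023255552
(3,6): OLD=6031209305553361/35184372088832 → NEW=255, ERR=-2940805577098799/35184372088832
(4,0): OLD=27400919579/1073741824 → NEW=0, ERR=27400919579/1073741824
(4,1): OLD=1131906580447/17179869184 → NEW=0, ERR=1131906580447/17179869184
(4,2): OLD=34717544651889/274877906944 → NEW=0, ERR=34717544651889/274877906944
(4,3): OLD=536282081417003/2199023255552 → NEW=255, ERR=-24468848748757/2199023255552
(4,4): OLD=2537989197858065/17592186044416 → NEW=255, ERR=-1948018243468015/17592186044416
(4,5): OLD=612048789978001/562949953421312 → NEW=0, ERR=612048789978001/562949953421312
(4,6): OLD=1789968617695035719/9007199254740992 → NEW=255, ERR=-506867192263917241/9007199254740992
(5,0): OLD=5587793307661/274877906944 → NEW=0, ERR=5587793307661/274877906944
(5,1): OLD=232567360511791/2199023255552 → NEW=0, ERR=232567360511791/2199023255552
(5,2): OLD=5080104797782137/17592186044416 → NEW=255, ERR=594097356456057/17592186044416
(5,3): OLD=18215508810827453/140737488355328 → NEW=255, ERR=-17672550719781187/140737488355328
(5,4): OLD=-171431070931892993/9007199254740992 → NEW=0, ERR=-171431070931892993/9007199254740992
(5,5): OLD=2128647416699843343/72057594037927936 → NEW=0, ERR=2128647416699843343/72057594037927936
(5,6): OLD=46585654178767511809/1152921504606846976 → NEW=0, ERR=46585654178767511809/1152921504606846976
Output grid:
  Row 0: ##.#.#.  (3 black, running=3)
  Row 1: .#.#..#  (4 black, running=7)
  Row 2: #.#.#..  (4 black, running=11)
  Row 3: .###.##  (2 black, running=13)
  Row 4: ...##.#  (4 black, running=17)
  Row 5: ..##...  (5 black, running=22)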